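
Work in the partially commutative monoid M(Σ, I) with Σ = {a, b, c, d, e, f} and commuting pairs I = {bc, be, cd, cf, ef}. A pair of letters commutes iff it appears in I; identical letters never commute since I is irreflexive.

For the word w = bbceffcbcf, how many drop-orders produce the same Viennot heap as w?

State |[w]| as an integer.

0(b) covers ∅
1(b) covers 0:b
2(c) covers ∅
3(e) covers 2:c
4(f) covers 1:b
5(f) covers 4:f
6(c) covers 3:e
7(b) covers 5:f
8(c) covers 6:c
9(f) covers 7:b
floor of heap: 0:b, 2:c
completions by unplaced set U, small U first (add the entries for U minus each lowest piece of U):
  |U|=1: {8}:1  {9}:1
  |U|=2: {6,8}:1  {7,9}:1  {8,9}:2
  |U|=3: {3,6,8}:1  {5,7,9}:1  {6,8,9}:3  {7,8,9}:3
  |U|=4: {2,3,6,8}:1  {3,6,8,9}:4  {4,5,7,9}:1  {5,7,8,9}:4  {6,7,8,9}:6
  |U|=5: {1,4,5,7,9}:1  {2,3,6,8,9}:5  {3,6,7,8,9}:10  {4,5,7,8,9}:5  {5,6,7,8,9}:10
  |U|=6: {0,1,4,5,7,9}:1  {1,4,5,7,8,9}:6  {2,3,6,7,8,9}:15  {3,5,6,7,8,9}:20  {4,5,6,7,8,9}:15
  |U|=7: {0,1,4,5,7,8,9}:7  {1,4,5,6,7,8,9}:21  {2,3,5,6,7,8,9}:35  {3,4,5,6,7,8,9}:35
  |U|=8: {0,1,4,5,6,7,8,9}:28  {1,3,4,5,6,7,8,9}:56  {2,3,4,5,6,7,8,9}:70
  start at 0(b): 126
  start at 2(c): 84
sum over floor = 210

210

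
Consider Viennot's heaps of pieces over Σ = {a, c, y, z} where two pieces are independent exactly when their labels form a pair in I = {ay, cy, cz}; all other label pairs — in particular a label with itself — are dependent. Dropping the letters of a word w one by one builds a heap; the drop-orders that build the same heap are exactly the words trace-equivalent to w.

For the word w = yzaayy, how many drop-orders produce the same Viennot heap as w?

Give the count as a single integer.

6

0(y) covers ∅
1(z) covers 0:y
2(a) covers 1:z
3(a) covers 2:a
4(y) covers 1:z
5(y) covers 4:y
floor of heap: 0:y
completions by unplaced set U, small U first (add the entries for U minus each lowest piece of U):
  |U|=1: {3}:1  {5}:1
  |U|=2: {2,3}:1  {3,5}:2  {4,5}:1
  |U|=3: {2,3,5}:3  {3,4,5}:3
  |U|=4: {2,3,4,5}:6
  start at 0(y): 6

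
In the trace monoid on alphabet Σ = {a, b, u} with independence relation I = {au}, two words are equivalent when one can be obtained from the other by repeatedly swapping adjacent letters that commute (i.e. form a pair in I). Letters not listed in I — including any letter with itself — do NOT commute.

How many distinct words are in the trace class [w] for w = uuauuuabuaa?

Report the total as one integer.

63

piece 0:u — minimal
piece 1:u rests on {0:u}
piece 2:a — minimal
piece 3:u rests on {1:u}
piece 4:u rests on {3:u}
piece 5:u rests on {4:u}
piece 6:a rests on {2:a}
piece 7:b rests on {5:u, 6:a}
piece 8:u rests on {7:b}
piece 9:a rests on {7:b}
piece 10:a rests on {9:a}
minimal pieces: {0:u, 2:a}
ways to finish when only these pieces remain (= sum over removing one remaining piece with nothing left below it):
  1 left: {8}→1  {10}→1
  2 left: {8,10}→2  {9,10}→1
  3 left: {8,9,10}→3
  4 left: {7,8,9,10}→3
  5 left: {5,7,8,9,10}→3  {6,7,8,9,10}→3
  6 left: {2,6,7,8,9,10}→3  {4,5,7,8,9,10}→3  {5,6,7,8,9,10}→6
  7 left: {2,5,6,7,8,9,10}→9  {3,4,5,7,8,9,10}→3  {4,5,6,7,8,9,10}→9
  8 left: {1,3,4,5,7,8,9,10}→3  {2,4,5,6,7,8,9,10}→18  {3,4,5,6,7,8,9,10}→12
  9 left: {0,1,3,4,5,7,8,9,10}→3  {1,3,4,5,6,7,8,9,10}→15  {2,3,4,5,6,7,8,9,10}→30
  placing 0:u first → 45 extensions
  placing 2:a first → 18 extensions
total linear extensions = 63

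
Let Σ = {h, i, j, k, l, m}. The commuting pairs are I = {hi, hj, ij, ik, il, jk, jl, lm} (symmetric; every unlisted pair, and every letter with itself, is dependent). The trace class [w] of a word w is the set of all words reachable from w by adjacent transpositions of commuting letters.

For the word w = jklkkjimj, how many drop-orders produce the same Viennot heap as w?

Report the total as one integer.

105

#0=j has no predecessor
#1=k has no predecessor
#2=l depends on [1:k]
#3=k depends on [2:l]
#4=k depends on [3:k]
#5=j depends on [0:j]
#6=i has no predecessor
#7=m depends on [4:k, 5:j, 6:i]
#8=j depends on [7:m]
sources: [0:j, 1:k, 6:i]
N(rest) = Σ N(rest − s) over sources s of rest; N(one piece) = 1:
  size 1 → [8]=1
  size 2 → [7,8]=1
  size 3 → [4,7,8]=1  [5,7,8]=1  [6,7,8]=1
  size 4 → [0,5,7,8]=1  [3,4,7,8]=1  [4,5,7,8]=2  [4,6,7,8]=2  [5,6,7,8]=2
  size 5 → [0,4,5,7,8]=3  [0,5,6,7,8]=3  [2,3,4,7,8]=1  [3,4,5,7,8]=3  [3,4,6,7,8]=3  [4,5,6,7,8]=6
  size 6 → [0,3,4,5,7,8]=6  [0,4,5,6,7,8]=12  [1,2,3,4,7,8]=1  [2,3,4,5,7,8]=4  [2,3,4,6,7,8]=4  [3,4,5,6,7,8]=12
  size 7 → [0,2,3,4,5,7,8]=10  [0,3,4,5,6,7,8]=30  [1,2,3,4,5,7,8]=5  [1,2,3,4,6,7,8]=5  [2,3,4,5,6,7,8]=20
  first=0(j) contributes 30
  first=1(k) contributes 60
  first=6(i) contributes 15
|[w]| = 105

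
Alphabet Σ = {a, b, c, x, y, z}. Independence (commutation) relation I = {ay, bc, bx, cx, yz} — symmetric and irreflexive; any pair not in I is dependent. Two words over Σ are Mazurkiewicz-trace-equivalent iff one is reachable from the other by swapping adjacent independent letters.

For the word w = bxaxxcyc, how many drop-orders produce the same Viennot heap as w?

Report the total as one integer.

6

0(b) covers ∅
1(x) covers ∅
2(a) covers 0:b, 1:x
3(x) covers 2:a
4(x) covers 3:x
5(c) covers 2:a
6(y) covers 4:x, 5:c
7(c) covers 6:y
floor of heap: 0:b, 1:x
completions by unplaced set U, small U first (add the entries for U minus each lowest piece of U):
  |U|=1: {7}:1
  |U|=2: {6,7}:1
  |U|=3: {4,6,7}:1  {5,6,7}:1
  |U|=4: {3,4,6,7}:1  {4,5,6,7}:2
  |U|=5: {3,4,5,6,7}:3
  |U|=6: {2,3,4,5,6,7}:3
  start at 0(b): 3
  start at 1(x): 3
sum over floor = 6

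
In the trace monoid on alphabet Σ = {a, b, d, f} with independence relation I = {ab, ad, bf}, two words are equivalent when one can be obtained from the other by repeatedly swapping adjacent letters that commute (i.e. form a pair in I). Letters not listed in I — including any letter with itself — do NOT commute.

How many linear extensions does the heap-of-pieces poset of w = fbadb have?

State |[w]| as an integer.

7

piece 0:f — minimal
piece 1:b — minimal
piece 2:a rests on {0:f}
piece 3:d rests on {0:f, 1:b}
piece 4:b rests on {3:d}
minimal pieces: {0:f, 1:b}
ways to finish when only these pieces remain (= sum over removing one remaining piece with nothing left below it):
  1 left: {2}→1  {4}→1
  2 left: {2,4}→2  {3,4}→1
  3 left: {1,3,4}→1  {2,3,4}→3
  placing 0:f first → 4 extensions
  placing 1:b first → 3 extensions
total linear extensions = 7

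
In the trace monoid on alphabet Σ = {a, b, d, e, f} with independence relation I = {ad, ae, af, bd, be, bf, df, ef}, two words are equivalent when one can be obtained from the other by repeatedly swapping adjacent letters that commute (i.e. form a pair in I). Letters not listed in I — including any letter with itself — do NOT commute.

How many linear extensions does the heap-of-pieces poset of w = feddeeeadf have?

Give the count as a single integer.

drop 0:f onto floor
drop 1:e onto floor
drop 2:d onto {1:e}
drop 3:d onto {2:d}
drop 4:e onto {3:d}
drop 5:e onto {4:e}
drop 6:e onto {5:e}
drop 7:a onto floor
drop 8:d onto {6:e}
drop 9:f onto {0:f}
ground layer = {0:f, 1:e, 7:a}
drop-orders for the pieces not yet dropped (sum over which currently-grounded one goes next):
  1 to go: {7} 1  {8} 1  {9} 1
  2 to go: {0,9} 1  {6,8} 1  {7,8} 2  {7,9} 2  {8,9} 2
  3 to go: {0,7,9} 3  {0,8,9} 3  {5,6,8} 1  {6,7,8} 3  {6,8,9} 3  {7,8,9} 6
  4 to go: {0,6,8,9} 6  {0,7,8,9} 12  {4,5,6,8} 1  {5,6,7,8} 4  {5,6,8,9} 4  {6,7,8,9} 12
  5 to go: {0,5,6,8,9} 10  {0,6,7,8,9} 30  {3,4,5,6,8} 1  {4,5,6,7,8} 5  {4,5,6,8,9} 5  {5,6,7,8,9} 20
  6 to go: {0,4,5,6,8,9} 15  {0,5,6,7,8,9} 60  {2,3,4,5,6,8} 1  {3,4,5,6,7,8} 6  {3,4,5,6,8,9} 6  {4,5,6,7,8,9} 30
  7 to go: {0,3,4,5,6,8,9} 21  {0,4,5,6,7,8,9} 105  {1,2,3,4,5,6,8} 1  {2,3,4,5,6,7,8} 7  {2,3,4,5,6,8,9} 7  {3,4,5,6,7,8,9} 42
  8 to go: {0,2,3,4,5,6,8,9} 28  {0,3,4,5,6,7,8,9} 168  {1,2,3,4,5,6,7,8} 8  {1,2,3,4,5,6,8,9} 8  {2,3,4,5,6,7,8,9} 56
  if 0:f drops first: 72 orders
  if 1:e drops first: 252 orders
  if 7:a drops first: 36 orders
heap linearizations: 360

360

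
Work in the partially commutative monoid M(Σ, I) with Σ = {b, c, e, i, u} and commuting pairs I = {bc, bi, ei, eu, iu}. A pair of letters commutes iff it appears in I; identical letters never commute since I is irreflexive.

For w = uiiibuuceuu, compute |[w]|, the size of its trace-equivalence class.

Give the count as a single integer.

105

drop 0:u onto floor
drop 1:i onto floor
drop 2:i onto {1:i}
drop 3:i onto {2:i}
drop 4:b onto {0:u}
drop 5:u onto {4:b}
drop 6:u onto {5:u}
drop 7:c onto {3:i, 6:u}
drop 8:e onto {7:c}
drop 9:u onto {7:c}
drop 10:u onto {9:u}
ground layer = {0:u, 1:i}
drop-orders for the pieces not yet dropped (sum over which currently-grounded one goes next):
  1 to go: {8} 1  {10} 1
  2 to go: {8,10} 2  {9,10} 1
  3 to go: {8,9,10} 3
  4 to go: {7,8,9,10} 3
  5 to go: {3,7,8,9,10} 3  {6,7,8,9,10} 3
  6 to go: {2,3,7,8,9,10} 3  {3,6,7,8,9,10} 6  {5,6,7,8,9,10} 3
  7 to go: {1,2,3,7,8,9,10} 3  {2,3,6,7,8,9,10} 9  {3,5,6,7,8,9,10} 9  {4,5,6,7,8,9,10} 3
  8 to go: {0,4,5,6,7,8,9,10} 3  {1,2,3,6,7,8,9,10} 12  {2,3,5,6,7,8,9,10} 18  {3,4,5,6,7,8,9,10} 12
  9 to go: {0,3,4,5,6,7,8,9,10} 15  {1,2,3,5,6,7,8,9,10} 30  {2,3,4,5,6,7,8,9,10} 30
  if 0:u drops first: 60 orders
  if 1:i drops first: 45 orders
heap linearizations: 105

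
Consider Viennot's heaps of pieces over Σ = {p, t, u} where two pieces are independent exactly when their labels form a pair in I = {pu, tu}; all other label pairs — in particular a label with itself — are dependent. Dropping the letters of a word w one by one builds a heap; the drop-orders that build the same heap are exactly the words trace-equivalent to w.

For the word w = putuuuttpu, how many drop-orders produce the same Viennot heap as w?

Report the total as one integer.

piece 0:p — minimal
piece 1:u — minimal
piece 2:t rests on {0:p}
piece 3:u rests on {1:u}
piece 4:u rests on {3:u}
piece 5:u rests on {4:u}
piece 6:t rests on {2:t}
piece 7:t rests on {6:t}
piece 8:p rests on {7:t}
piece 9:u rests on {5:u}
minimal pieces: {0:p, 1:u}
ways to finish when only these pieces remain (= sum over removing one remaining piece with nothing left below it):
  1 left: {8}→1  {9}→1
  2 left: {5,9}→1  {7,8}→1  {8,9}→2
  3 left: {4,5,9}→1  {5,8,9}→3  {6,7,8}→1  {7,8,9}→3
  4 left: {2,6,7,8}→1  {3,4,5,9}→1  {4,5,8,9}→4  {5,7,8,9}→6  {6,7,8,9}→4
  5 left: {0,2,6,7,8}→1  {1,3,4,5,9}→1  {2,6,7,8,9}→5  {3,4,5,8,9}→5  {4,5,7,8,9}→10  {5,6,7,8,9}→10
  6 left: {0,2,6,7,8,9}→6  {1,3,4,5,8,9}→6  {2,5,6,7,8,9}→15  {3,4,5,7,8,9}→15  {4,5,6,7,8,9}→20
  7 left: {0,2,5,6,7,8,9}→21  {1,3,4,5,7,8,9}→21  {2,4,5,6,7,8,9}→35  {3,4,5,6,7,8,9}→35
  8 left: {0,2,4,5,6,7,8,9}→56  {1,3,4,5,6,7,8,9}→56  {2,3,4,5,6,7,8,9}→70
  placing 0:p first → 126 extensions
  placing 1:u first → 126 extensions
total linear extensions = 252

252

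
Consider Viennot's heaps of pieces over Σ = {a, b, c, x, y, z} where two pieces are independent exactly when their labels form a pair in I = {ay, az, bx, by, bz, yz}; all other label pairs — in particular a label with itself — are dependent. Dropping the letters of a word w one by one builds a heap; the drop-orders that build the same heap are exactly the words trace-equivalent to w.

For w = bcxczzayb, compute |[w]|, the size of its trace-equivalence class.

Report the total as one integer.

30

piece 0:b — minimal
piece 1:c rests on {0:b}
piece 2:x rests on {1:c}
piece 3:c rests on {2:x}
piece 4:z rests on {3:c}
piece 5:z rests on {4:z}
piece 6:a rests on {3:c}
piece 7:y rests on {3:c}
piece 8:b rests on {6:a}
minimal pieces: {0:b}
ways to finish when only these pieces remain (= sum over removing one remaining piece with nothing left below it):
  1 left: {5}→1  {7}→1  {8}→1
  2 left: {4,5}→1  {5,7}→2  {5,8}→2  {6,8}→1  {7,8}→2
  3 left: {4,5,7}→3  {4,5,8}→3  {5,6,8}→3  {5,7,8}→6  {6,7,8}→3
  4 left: {4,5,6,8}→6  {4,5,7,8}→12  {5,6,7,8}→12
  5 left: {4,5,6,7,8}→30
  6 left: {3,4,5,6,7,8}→30
  7 left: {2,3,4,5,6,7,8}→30
  placing 0:b first → 30 extensions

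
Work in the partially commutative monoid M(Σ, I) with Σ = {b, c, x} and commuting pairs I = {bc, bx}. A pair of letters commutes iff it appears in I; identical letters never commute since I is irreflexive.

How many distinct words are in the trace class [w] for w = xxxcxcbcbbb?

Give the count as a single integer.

0(x) covers ∅
1(x) covers 0:x
2(x) covers 1:x
3(c) covers 2:x
4(x) covers 3:c
5(c) covers 4:x
6(b) covers ∅
7(c) covers 5:c
8(b) covers 6:b
9(b) covers 8:b
10(b) covers 9:b
floor of heap: 0:x, 6:b
completions by unplaced set U, small U first (add the entries for U minus each lowest piece of U):
  |U|=1: {7}:1  {10}:1
  |U|=2: {5,7}:1  {7,10}:2  {9,10}:1
  |U|=3: {4,5,7}:1  {5,7,10}:3  {7,9,10}:3  {8,9,10}:1
  |U|=4: {3,4,5,7}:1  {4,5,7,10}:4  {5,7,9,10}:6  {6,8,9,10}:1  {7,8,9,10}:4
  |U|=5: {2,3,4,5,7}:1  {3,4,5,7,10}:5  {4,5,7,9,10}:10  {5,7,8,9,10}:10  {6,7,8,9,10}:5
  |U|=6: {1,2,3,4,5,7}:1  {2,3,4,5,7,10}:6  {3,4,5,7,9,10}:15  {4,5,7,8,9,10}:20  {5,6,7,8,9,10}:15
  |U|=7: {0,1,2,3,4,5,7}:1  {1,2,3,4,5,7,10}:7  {2,3,4,5,7,9,10}:21  {3,4,5,7,8,9,10}:35  {4,5,6,7,8,9,10}:35
  |U|=8: {0,1,2,3,4,5,7,10}:8  {1,2,3,4,5,7,9,10}:28  {2,3,4,5,7,8,9,10}:56  {3,4,5,6,7,8,9,10}:70
  |U|=9: {0,1,2,3,4,5,7,9,10}:36  {1,2,3,4,5,7,8,9,10}:84  {2,3,4,5,6,7,8,9,10}:126
  start at 0(x): 210
  start at 6(b): 120
sum over floor = 330

330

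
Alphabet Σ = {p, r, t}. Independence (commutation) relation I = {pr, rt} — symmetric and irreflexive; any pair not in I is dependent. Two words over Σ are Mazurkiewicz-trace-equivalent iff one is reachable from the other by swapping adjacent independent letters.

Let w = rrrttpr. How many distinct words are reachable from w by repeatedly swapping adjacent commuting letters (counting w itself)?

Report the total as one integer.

35

piece 0:r — minimal
piece 1:r rests on {0:r}
piece 2:r rests on {1:r}
piece 3:t — minimal
piece 4:t rests on {3:t}
piece 5:p rests on {4:t}
piece 6:r rests on {2:r}
minimal pieces: {0:r, 3:t}
ways to finish when only these pieces remain (= sum over removing one remaining piece with nothing left below it):
  1 left: {5}→1  {6}→1
  2 left: {2,6}→1  {4,5}→1  {5,6}→2
  3 left: {1,2,6}→1  {2,5,6}→3  {3,4,5}→1  {4,5,6}→3
  4 left: {0,1,2,6}→1  {1,2,5,6}→4  {2,4,5,6}→6  {3,4,5,6}→4
  5 left: {0,1,2,5,6}→5  {1,2,4,5,6}→10  {2,3,4,5,6}→10
  placing 0:r first → 20 extensions
  placing 3:t first → 15 extensions
total linear extensions = 35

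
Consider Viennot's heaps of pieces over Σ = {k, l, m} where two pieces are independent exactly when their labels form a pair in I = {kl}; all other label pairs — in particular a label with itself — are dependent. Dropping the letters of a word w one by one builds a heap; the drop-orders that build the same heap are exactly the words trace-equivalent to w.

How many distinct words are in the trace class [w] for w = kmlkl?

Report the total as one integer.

piece 0:k — minimal
piece 1:m rests on {0:k}
piece 2:l rests on {1:m}
piece 3:k rests on {1:m}
piece 4:l rests on {2:l}
minimal pieces: {0:k}
ways to finish when only these pieces remain (= sum over removing one remaining piece with nothing left below it):
  1 left: {3}→1  {4}→1
  2 left: {2,4}→1  {3,4}→2
  3 left: {2,3,4}→3
  placing 0:k first → 3 extensions

3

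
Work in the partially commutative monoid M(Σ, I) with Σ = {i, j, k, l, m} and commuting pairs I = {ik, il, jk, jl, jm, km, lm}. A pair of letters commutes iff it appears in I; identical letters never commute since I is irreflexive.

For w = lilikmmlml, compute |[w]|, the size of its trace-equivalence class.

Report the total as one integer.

piece 0:l — minimal
piece 1:i — minimal
piece 2:l rests on {0:l}
piece 3:i rests on {1:i}
piece 4:k rests on {2:l}
piece 5:m rests on {3:i}
piece 6:m rests on {5:m}
piece 7:l rests on {4:k}
piece 8:m rests on {6:m}
piece 9:l rests on {7:l}
minimal pieces: {0:l, 1:i}
ways to finish when only these pieces remain (= sum over removing one remaining piece with nothing left below it):
  1 left: {8}→1  {9}→1
  2 left: {6,8}→1  {7,9}→1  {8,9}→2
  3 left: {4,7,9}→1  {5,6,8}→1  {6,8,9}→3  {7,8,9}→3
  4 left: {2,4,7,9}→1  {3,5,6,8}→1  {4,7,8,9}→4  {5,6,8,9}→4  {6,7,8,9}→6
  5 left: {0,2,4,7,9}→1  {1,3,5,6,8}→1  {2,4,7,8,9}→5  {3,5,6,8,9}→5  {4,6,7,8,9}→10  {5,6,7,8,9}→10
  6 left: {0,2,4,7,8,9}→6  {1,3,5,6,8,9}→6  {2,4,6,7,8,9}→15  {3,5,6,7,8,9}→15  {4,5,6,7,8,9}→20
  7 left: {0,2,4,6,7,8,9}→21  {1,3,5,6,7,8,9}→21  {2,4,5,6,7,8,9}→35  {3,4,5,6,7,8,9}→35
  8 left: {0,2,4,5,6,7,8,9}→56  {1,3,4,5,6,7,8,9}→56  {2,3,4,5,6,7,8,9}→70
  placing 0:l first → 126 extensions
  placing 1:i first → 126 extensions
total linear extensions = 252

252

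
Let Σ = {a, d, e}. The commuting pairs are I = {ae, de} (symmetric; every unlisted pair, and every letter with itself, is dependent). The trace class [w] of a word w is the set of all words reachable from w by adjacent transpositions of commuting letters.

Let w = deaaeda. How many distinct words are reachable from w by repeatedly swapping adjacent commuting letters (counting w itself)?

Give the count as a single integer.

21

#0=d has no predecessor
#1=e has no predecessor
#2=a depends on [0:d]
#3=a depends on [2:a]
#4=e depends on [1:e]
#5=d depends on [3:a]
#6=a depends on [5:d]
sources: [0:d, 1:e]
N(rest) = Σ N(rest − s) over sources s of rest; N(one piece) = 1:
  size 1 → [4]=1  [6]=1
  size 2 → [1,4]=1  [4,6]=2  [5,6]=1
  size 3 → [1,4,6]=3  [3,5,6]=1  [4,5,6]=3
  size 4 → [1,4,5,6]=6  [2,3,5,6]=1  [3,4,5,6]=4
  size 5 → [0,2,3,5,6]=1  [1,3,4,5,6]=10  [2,3,4,5,6]=5
  first=0(d) contributes 15
  first=1(e) contributes 6
|[w]| = 21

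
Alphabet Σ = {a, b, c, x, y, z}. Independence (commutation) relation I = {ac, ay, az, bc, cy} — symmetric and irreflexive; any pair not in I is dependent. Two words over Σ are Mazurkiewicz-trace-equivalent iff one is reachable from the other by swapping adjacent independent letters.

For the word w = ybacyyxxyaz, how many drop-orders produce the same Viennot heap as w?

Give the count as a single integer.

#0=y has no predecessor
#1=b depends on [0:y]
#2=a depends on [1:b]
#3=c has no predecessor
#4=y depends on [1:b]
#5=y depends on [4:y]
#6=x depends on [2:a, 3:c, 5:y]
#7=x depends on [6:x]
#8=y depends on [7:x]
#9=a depends on [7:x]
#10=z depends on [8:y]
sources: [0:y, 3:c]
N(rest) = Σ N(rest − s) over sources s of rest; N(one piece) = 1:
  size 1 → [9]=1  [10]=1
  size 2 → [8,10]=1  [9,10]=2
  size 3 → [8,9,10]=3
  size 4 → [7,8,9,10]=3
  size 5 → [6,7,8,9,10]=3
  size 6 → [2,6,7,8,9,10]=3  [3,6,7,8,9,10]=3  [5,6,7,8,9,10]=3
  size 7 → [2,3,6,7,8,9,10]=6  [2,5,6,7,8,9,10]=6  [3,5,6,7,8,9,10]=6  [4,5,6,7,8,9,10]=3
  size 8 → [2,3,5,6,7,8,9,10]=18  [2,4,5,6,7,8,9,10]=9  [3,4,5,6,7,8,9,10]=9
  size 9 → [1,2,4,5,6,7,8,9,10]=9  [2,3,4,5,6,7,8,9,10]=36
  first=0(y) contributes 45
  first=3(c) contributes 9
|[w]| = 54

54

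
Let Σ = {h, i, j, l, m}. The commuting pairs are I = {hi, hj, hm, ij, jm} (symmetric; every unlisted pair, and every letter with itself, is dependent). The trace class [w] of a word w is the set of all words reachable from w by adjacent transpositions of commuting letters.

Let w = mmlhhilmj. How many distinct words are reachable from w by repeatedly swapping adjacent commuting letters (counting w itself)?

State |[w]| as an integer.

6

drop 0:m onto floor
drop 1:m onto {0:m}
drop 2:l onto {1:m}
drop 3:h onto {2:l}
drop 4:h onto {3:h}
drop 5:i onto {2:l}
drop 6:l onto {4:h, 5:i}
drop 7:m onto {6:l}
drop 8:j onto {6:l}
ground layer = {0:m}
drop-orders for the pieces not yet dropped (sum over which currently-grounded one goes next):
  1 to go: {7} 1  {8} 1
  2 to go: {7,8} 2
  3 to go: {6,7,8} 2
  4 to go: {4,6,7,8} 2  {5,6,7,8} 2
  5 to go: {3,4,6,7,8} 2  {4,5,6,7,8} 4
  6 to go: {3,4,5,6,7,8} 6
  7 to go: {2,3,4,5,6,7,8} 6
  if 0:m drops first: 6 orders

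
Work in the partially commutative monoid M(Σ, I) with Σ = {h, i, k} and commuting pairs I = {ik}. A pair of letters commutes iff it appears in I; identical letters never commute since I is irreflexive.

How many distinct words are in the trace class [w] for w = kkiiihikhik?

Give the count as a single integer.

40

piece 0:k — minimal
piece 1:k rests on {0:k}
piece 2:i — minimal
piece 3:i rests on {2:i}
piece 4:i rests on {3:i}
piece 5:h rests on {1:k, 4:i}
piece 6:i rests on {5:h}
piece 7:k rests on {5:h}
piece 8:h rests on {6:i, 7:k}
piece 9:i rests on {8:h}
piece 10:k rests on {8:h}
minimal pieces: {0:k, 2:i}
ways to finish when only these pieces remain (= sum over removing one remaining piece with nothing left below it):
  1 left: {9}→1  {10}→1
  2 left: {9,10}→2
  3 left: {8,9,10}→2
  4 left: {6,8,9,10}→2  {7,8,9,10}→2
  5 left: {6,7,8,9,10}→4
  6 left: {5,6,7,8,9,10}→4
  7 left: {1,5,6,7,8,9,10}→4  {4,5,6,7,8,9,10}→4
  8 left: {0,1,5,6,7,8,9,10}→4  {1,4,5,6,7,8,9,10}→8  {3,4,5,6,7,8,9,10}→4
  9 left: {0,1,4,5,6,7,8,9,10}→12  {1,3,4,5,6,7,8,9,10}→12  {2,3,4,5,6,7,8,9,10}→4
  placing 0:k first → 16 extensions
  placing 2:i first → 24 extensions
total linear extensions = 40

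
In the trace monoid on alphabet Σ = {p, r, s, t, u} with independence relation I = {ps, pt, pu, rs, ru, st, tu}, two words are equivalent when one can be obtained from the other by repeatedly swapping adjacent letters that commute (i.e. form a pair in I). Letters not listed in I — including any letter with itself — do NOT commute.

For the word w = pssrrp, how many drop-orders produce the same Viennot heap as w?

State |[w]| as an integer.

piece 0:p — minimal
piece 1:s — minimal
piece 2:s rests on {1:s}
piece 3:r rests on {0:p}
piece 4:r rests on {3:r}
piece 5:p rests on {4:r}
minimal pieces: {0:p, 1:s}
ways to finish when only these pieces remain (= sum over removing one remaining piece with nothing left below it):
  1 left: {2}→1  {5}→1
  2 left: {1,2}→1  {2,5}→2  {4,5}→1
  3 left: {1,2,5}→3  {2,4,5}→3  {3,4,5}→1
  4 left: {0,3,4,5}→1  {1,2,4,5}→6  {2,3,4,5}→4
  placing 0:p first → 10 extensions
  placing 1:s first → 5 extensions
total linear extensions = 15

15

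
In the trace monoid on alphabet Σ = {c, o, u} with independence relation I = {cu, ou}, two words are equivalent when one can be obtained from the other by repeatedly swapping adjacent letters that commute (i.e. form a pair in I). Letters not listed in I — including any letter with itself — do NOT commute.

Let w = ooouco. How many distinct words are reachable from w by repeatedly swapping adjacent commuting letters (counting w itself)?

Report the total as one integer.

6

0(o) covers ∅
1(o) covers 0:o
2(o) covers 1:o
3(u) covers ∅
4(c) covers 2:o
5(o) covers 4:c
floor of heap: 0:o, 3:u
completions by unplaced set U, small U first (add the entries for U minus each lowest piece of U):
  |U|=1: {3}:1  {5}:1
  |U|=2: {3,5}:2  {4,5}:1
  |U|=3: {2,4,5}:1  {3,4,5}:3
  |U|=4: {1,2,4,5}:1  {2,3,4,5}:4
  start at 0(o): 5
  start at 3(u): 1
sum over floor = 6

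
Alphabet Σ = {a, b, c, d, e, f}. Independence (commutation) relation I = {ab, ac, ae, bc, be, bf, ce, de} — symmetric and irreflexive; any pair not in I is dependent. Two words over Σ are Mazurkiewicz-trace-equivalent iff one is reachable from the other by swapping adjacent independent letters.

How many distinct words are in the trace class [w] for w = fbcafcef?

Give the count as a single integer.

piece 0:f — minimal
piece 1:b — minimal
piece 2:c rests on {0:f}
piece 3:a rests on {0:f}
piece 4:f rests on {2:c, 3:a}
piece 5:c rests on {4:f}
piece 6:e rests on {4:f}
piece 7:f rests on {5:c, 6:e}
minimal pieces: {0:f, 1:b}
ways to finish when only these pieces remain (= sum over removing one remaining piece with nothing left below it):
  1 left: {1}→1  {7}→1
  2 left: {1,7}→2  {5,7}→1  {6,7}→1
  3 left: {1,5,7}→3  {1,6,7}→3  {5,6,7}→2
  4 left: {1,5,6,7}→8  {4,5,6,7}→2
  5 left: {1,4,5,6,7}→10  {2,4,5,6,7}→2  {3,4,5,6,7}→2
  6 left: {1,2,4,5,6,7}→12  {1,3,4,5,6,7}→12  {2,3,4,5,6,7}→4
  placing 0:f first → 28 extensions
  placing 1:b first → 4 extensions
total linear extensions = 32

32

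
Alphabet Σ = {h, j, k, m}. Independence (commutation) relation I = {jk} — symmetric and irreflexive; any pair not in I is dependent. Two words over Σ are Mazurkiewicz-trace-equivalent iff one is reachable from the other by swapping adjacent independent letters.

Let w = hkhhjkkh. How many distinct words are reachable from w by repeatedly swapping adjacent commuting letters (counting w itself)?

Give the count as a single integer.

0(h) covers ∅
1(k) covers 0:h
2(h) covers 1:k
3(h) covers 2:h
4(j) covers 3:h
5(k) covers 3:h
6(k) covers 5:k
7(h) covers 4:j, 6:k
floor of heap: 0:h
completions by unplaced set U, small U first (add the entries for U minus each lowest piece of U):
  |U|=1: {7}:1
  |U|=2: {4,7}:1  {6,7}:1
  |U|=3: {4,6,7}:2  {5,6,7}:1
  |U|=4: {4,5,6,7}:3
  |U|=5: {3,4,5,6,7}:3
  |U|=6: {2,3,4,5,6,7}:3
  start at 0(h): 3

3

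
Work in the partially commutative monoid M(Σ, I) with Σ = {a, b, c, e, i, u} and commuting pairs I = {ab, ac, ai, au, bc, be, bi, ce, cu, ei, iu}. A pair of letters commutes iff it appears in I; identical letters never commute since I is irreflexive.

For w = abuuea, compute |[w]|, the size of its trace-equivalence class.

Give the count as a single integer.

4

#0=a has no predecessor
#1=b has no predecessor
#2=u depends on [1:b]
#3=u depends on [2:u]
#4=e depends on [0:a, 3:u]
#5=a depends on [4:e]
sources: [0:a, 1:b]
N(rest) = Σ N(rest − s) over sources s of rest; N(one piece) = 1:
  size 1 → [5]=1
  size 2 → [4,5]=1
  size 3 → [0,4,5]=1  [3,4,5]=1
  size 4 → [0,3,4,5]=2  [2,3,4,5]=1
  first=0(a) contributes 1
  first=1(b) contributes 3
|[w]| = 4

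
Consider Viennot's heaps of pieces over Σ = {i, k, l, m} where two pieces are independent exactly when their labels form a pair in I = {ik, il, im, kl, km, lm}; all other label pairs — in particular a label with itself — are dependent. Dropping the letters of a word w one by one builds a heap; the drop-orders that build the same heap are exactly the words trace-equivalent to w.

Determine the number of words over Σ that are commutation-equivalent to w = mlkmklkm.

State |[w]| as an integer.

560

piece 0:m — minimal
piece 1:l — minimal
piece 2:k — minimal
piece 3:m rests on {0:m}
piece 4:k rests on {2:k}
piece 5:l rests on {1:l}
piece 6:k rests on {4:k}
piece 7:m rests on {3:m}
minimal pieces: {0:m, 1:l, 2:k}
ways to finish when only these pieces remain (= sum over removing one remaining piece with nothing left below it):
  1 left: {5}→1  {6}→1  {7}→1
  2 left: {1,5}→1  {3,7}→1  {4,6}→1  {5,6}→2  {5,7}→2  {6,7}→2
  3 left: {0,3,7}→1  {1,5,6}→3  {1,5,7}→3  {2,4,6}→1  {3,5,7}→3  {3,6,7}→3  {4,5,6}→3  {4,6,7}→3  {5,6,7}→6
  4 left: {0,3,5,7}→4  {0,3,6,7}→4  {1,3,5,7}→6  {1,4,5,6}→6  {1,5,6,7}→12  {2,4,5,6}→4  {2,4,6,7}→4  {3,4,6,7}→6  {3,5,6,7}→12  {4,5,6,7}→12
  5 left: {0,1,3,5,7}→10  {0,3,4,6,7}→10  {0,3,5,6,7}→20  {1,2,4,5,6}→10  {1,3,5,6,7}→30  {1,4,5,6,7}→30  {2,3,4,6,7}→10  {2,4,5,6,7}→20  {3,4,5,6,7}→30
  6 left: {0,1,3,5,6,7}→60  {0,2,3,4,6,7}→20  {0,3,4,5,6,7}→60  {1,2,4,5,6,7}→60  {1,3,4,5,6,7}→90  {2,3,4,5,6,7}→60
  placing 0:m first → 210 extensions
  placing 1:l first → 140 extensions
  placing 2:k first → 210 extensions
total linear extensions = 560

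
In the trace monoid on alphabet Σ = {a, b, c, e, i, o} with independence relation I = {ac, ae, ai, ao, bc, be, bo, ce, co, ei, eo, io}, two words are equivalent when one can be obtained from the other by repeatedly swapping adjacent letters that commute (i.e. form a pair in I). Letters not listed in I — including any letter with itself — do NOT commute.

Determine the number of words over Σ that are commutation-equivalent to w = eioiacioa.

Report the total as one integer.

3780

#0=e has no predecessor
#1=i has no predecessor
#2=o has no predecessor
#3=i depends on [1:i]
#4=a has no predecessor
#5=c depends on [3:i]
#6=i depends on [5:c]
#7=o depends on [2:o]
#8=a depends on [4:a]
sources: [0:e, 1:i, 2:o, 4:a]
N(rest) = Σ N(rest − s) over sources s of rest; N(one piece) = 1:
  size 1 → [0]=1  [6]=1  [7]=1  [8]=1
  size 2 → [0,6]=2  [0,7]=2  [0,8]=2  [2,7]=1  [4,8]=1  [5,6]=1  [6,7]=2  [6,8]=2  [7,8]=2
  size 3 → [0,2,7]=3  [0,4,8]=3  [0,5,6]=3  [0,6,7]=6  [0,6,8]=6  [0,7,8]=6  [2,6,7]=3  [2,7,8]=3  [3,5,6]=1  [4,6,8]=3  [4,7,8]=3  [5,6,7]=3  [5,6,8]=3  [6,7,8]=6
  size 4 → [0,2,6,7]=12  [0,2,7,8]=12  [0,3,5,6]=4  [0,4,6,8]=12  [0,4,7,8]=12  [0,5,6,7]=12  [0,5,6,8]=12  [0,6,7,8]=24  [1,3,5,6]=1  [2,4,7,8]=6  [2,5,6,7]=6  [2,6,7,8]=12  [3,5,6,7]=4  [3,5,6,8]=4  [4,5,6,8]=6  [4,6,7,8]=12  [5,6,7,8]=12
  size 5 → [0,1,3,5,6]=5  [0,2,4,7,8]=30  [0,2,5,6,7]=30  [0,2,6,7,8]=60  [0,3,5,6,7]=20  [0,3,5,6,8]=20  [0,4,5,6,8]=30  [0,4,6,7,8]=60  [0,5,6,7,8]=60  [1,3,5,6,7]=5  [1,3,5,6,8]=5  [2,3,5,6,7]=10  [2,4,6,7,8]=30  [2,5,6,7,8]=30  [3,4,5,6,8]=10  [3,5,6,7,8]=20  [4,5,6,7,8]=30
  size 6 → [0,1,3,5,6,7]=30  [0,1,3,5,6,8]=30  [0,2,3,5,6,7]=60  [0,2,4,6,7,8]=180  [0,2,5,6,7,8]=180  [0,3,4,5,6,8]=60  [0,3,5,6,7,8]=120  [0,4,5,6,7,8]=180  [1,2,3,5,6,7]=15  [1,3,4,5,6,8]=15  [1,3,5,6,7,8]=30  [2,3,5,6,7,8]=60  [2,4,5,6,7,8]=90  [3,4,5,6,7,8]=60
  size 7 → [0,1,2,3,5,6,7]=105  [0,1,3,4,5,6,8]=105  [0,1,3,5,6,7,8]=210  [0,2,3,5,6,7,8]=420  [0,2,4,5,6,7,8]=630  [0,3,4,5,6,7,8]=420  [1,2,3,5,6,7,8]=105  [1,3,4,5,6,7,8]=105  [2,3,4,5,6,7,8]=210
  first=0(e) contributes 420
  first=1(i) contributes 1680
  first=2(o) contributes 840
  first=4(a) contributes 840
|[w]| = 3780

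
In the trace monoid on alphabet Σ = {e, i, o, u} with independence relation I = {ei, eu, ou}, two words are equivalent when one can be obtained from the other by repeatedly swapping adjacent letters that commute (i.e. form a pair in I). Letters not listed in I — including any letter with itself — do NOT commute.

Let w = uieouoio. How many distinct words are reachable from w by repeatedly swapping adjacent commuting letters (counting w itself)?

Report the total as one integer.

10

0(u) covers ∅
1(i) covers 0:u
2(e) covers ∅
3(o) covers 1:i, 2:e
4(u) covers 1:i
5(o) covers 3:o
6(i) covers 4:u, 5:o
7(o) covers 6:i
floor of heap: 0:u, 2:e
completions by unplaced set U, small U first (add the entries for U minus each lowest piece of U):
  |U|=1: {7}:1
  |U|=2: {6,7}:1
  |U|=3: {4,6,7}:1  {5,6,7}:1
  |U|=4: {3,5,6,7}:1  {4,5,6,7}:2
  |U|=5: {2,3,5,6,7}:1  {3,4,5,6,7}:3
  |U|=6: {1,3,4,5,6,7}:3  {2,3,4,5,6,7}:4
  start at 0(u): 7
  start at 2(e): 3
sum over floor = 10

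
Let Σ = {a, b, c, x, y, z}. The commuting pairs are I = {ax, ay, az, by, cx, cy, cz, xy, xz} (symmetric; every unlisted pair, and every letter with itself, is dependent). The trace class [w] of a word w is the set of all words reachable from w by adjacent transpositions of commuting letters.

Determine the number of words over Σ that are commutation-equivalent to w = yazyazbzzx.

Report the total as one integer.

#0=y has no predecessor
#1=a has no predecessor
#2=z depends on [0:y]
#3=y depends on [2:z]
#4=a depends on [1:a]
#5=z depends on [3:y]
#6=b depends on [4:a, 5:z]
#7=z depends on [6:b]
#8=z depends on [7:z]
#9=x depends on [6:b]
sources: [0:y, 1:a]
N(rest) = Σ N(rest − s) over sources s of rest; N(one piece) = 1:
  size 1 → [8]=1  [9]=1
  size 2 → [7,8]=1  [8,9]=2
  size 3 → [7,8,9]=3
  size 4 → [6,7,8,9]=3
  size 5 → [4,6,7,8,9]=3  [5,6,7,8,9]=3
  size 6 → [1,4,6,7,8,9]=3  [3,5,6,7,8,9]=3  [4,5,6,7,8,9]=6
  size 7 → [1,4,5,6,7,8,9]=9  [2,3,5,6,7,8,9]=3  [3,4,5,6,7,8,9]=9
  size 8 → [0,2,3,5,6,7,8,9]=3  [1,3,4,5,6,7,8,9]=18  [2,3,4,5,6,7,8,9]=12
  first=0(y) contributes 30
  first=1(a) contributes 15
|[w]| = 45

45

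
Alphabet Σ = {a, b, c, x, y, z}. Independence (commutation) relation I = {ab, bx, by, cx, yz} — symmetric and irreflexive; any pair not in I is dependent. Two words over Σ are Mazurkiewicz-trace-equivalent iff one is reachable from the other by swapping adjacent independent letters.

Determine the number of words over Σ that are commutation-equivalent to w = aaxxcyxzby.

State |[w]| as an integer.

9

#0=a has no predecessor
#1=a depends on [0:a]
#2=x depends on [1:a]
#3=x depends on [2:x]
#4=c depends on [1:a]
#5=y depends on [3:x, 4:c]
#6=x depends on [5:y]
#7=z depends on [6:x]
#8=b depends on [7:z]
#9=y depends on [6:x]
sources: [0:a]
N(rest) = Σ N(rest − s) over sources s of rest; N(one piece) = 1:
  size 1 → [8]=1  [9]=1
  size 2 → [7,8]=1  [8,9]=2
  size 3 → [7,8,9]=3
  size 4 → [6,7,8,9]=3
  size 5 → [5,6,7,8,9]=3
  size 6 → [3,5,6,7,8,9]=3  [4,5,6,7,8,9]=3
  size 7 → [2,3,5,6,7,8,9]=3  [3,4,5,6,7,8,9]=6
  size 8 → [2,3,4,5,6,7,8,9]=9
  first=0(a) contributes 9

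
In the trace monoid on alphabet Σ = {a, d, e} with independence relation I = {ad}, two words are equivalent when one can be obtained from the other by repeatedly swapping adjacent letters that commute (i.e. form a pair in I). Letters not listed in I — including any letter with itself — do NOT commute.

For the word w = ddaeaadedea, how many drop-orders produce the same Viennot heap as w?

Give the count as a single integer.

drop 0:d onto floor
drop 1:d onto {0:d}
drop 2:a onto floor
drop 3:e onto {1:d, 2:a}
drop 4:a onto {3:e}
drop 5:a onto {4:a}
drop 6:d onto {3:e}
drop 7:e onto {5:a, 6:d}
drop 8:d onto {7:e}
drop 9:e onto {8:d}
drop 10:a onto {9:e}
ground layer = {0:d, 2:a}
drop-orders for the pieces not yet dropped (sum over which currently-grounded one goes next):
  1 to go: {10} 1
  2 to go: {9,10} 1
  3 to go: {8,9,10} 1
  4 to go: {7,8,9,10} 1
  5 to go: {5,7,8,9,10} 1  {6,7,8,9,10} 1
  6 to go: {4,5,7,8,9,10} 1  {5,6,7,8,9,10} 2
  7 to go: {4,5,6,7,8,9,10} 3
  8 to go: {3,4,5,6,7,8,9,10} 3
  9 to go: {1,3,4,5,6,7,8,9,10} 3  {2,3,4,5,6,7,8,9,10} 3
  if 0:d drops first: 6 orders
  if 2:a drops first: 3 orders
heap linearizations: 9

9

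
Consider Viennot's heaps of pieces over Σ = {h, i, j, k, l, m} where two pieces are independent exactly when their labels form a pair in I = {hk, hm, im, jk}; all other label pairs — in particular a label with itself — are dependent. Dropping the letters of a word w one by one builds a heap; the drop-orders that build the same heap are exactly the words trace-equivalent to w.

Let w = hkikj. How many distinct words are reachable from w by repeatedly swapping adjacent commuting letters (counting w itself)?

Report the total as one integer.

4

#0=h has no predecessor
#1=k has no predecessor
#2=i depends on [0:h, 1:k]
#3=k depends on [2:i]
#4=j depends on [2:i]
sources: [0:h, 1:k]
N(rest) = Σ N(rest − s) over sources s of rest; N(one piece) = 1:
  size 1 → [3]=1  [4]=1
  size 2 → [3,4]=2
  size 3 → [2,3,4]=2
  first=0(h) contributes 2
  first=1(k) contributes 2
|[w]| = 4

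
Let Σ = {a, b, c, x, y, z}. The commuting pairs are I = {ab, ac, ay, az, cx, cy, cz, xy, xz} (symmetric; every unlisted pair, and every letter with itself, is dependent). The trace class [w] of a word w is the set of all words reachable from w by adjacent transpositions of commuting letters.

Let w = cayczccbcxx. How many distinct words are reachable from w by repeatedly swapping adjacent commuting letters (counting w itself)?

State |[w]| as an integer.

375

drop 0:c onto floor
drop 1:a onto floor
drop 2:y onto floor
drop 3:c onto {0:c}
drop 4:z onto {2:y}
drop 5:c onto {3:c}
drop 6:c onto {5:c}
drop 7:b onto {4:z, 6:c}
drop 8:c onto {7:b}
drop 9:x onto {1:a, 7:b}
drop 10:x onto {9:x}
ground layer = {0:c, 1:a, 2:y}
drop-orders for the pieces not yet dropped (sum over which currently-grounded one goes next):
  1 to go: {8} 1  {10} 1
  2 to go: {8,10} 2  {9,10} 1
  3 to go: {1,9,10} 1  {8,9,10} 3
  4 to go: {1,8,9,10} 4  {7,8,9,10} 3
  5 to go: {1,7,8,9,10} 7  {4,7,8,9,10} 3  {6,7,8,9,10} 3
  6 to go: {1,4,7,8,9,10} 10  {1,6,7,8,9,10} 10  {2,4,7,8,9,10} 3  {4,6,7,8,9,10} 6  {5,6,7,8,9,10} 3
  7 to go: {1,2,4,7,8,9,10} 13  {1,4,6,7,8,9,10} 26  {1,5,6,7,8,9,10} 13  {2,4,6,7,8,9,10} 9  {3,5,6,7,8,9,10} 3  {4,5,6,7,8,9,10} 9
  8 to go: {0,3,5,6,7,8,9,10} 3  {1,2,4,6,7,8,9,10} 48  {1,3,5,6,7,8,9,10} 16  {1,4,5,6,7,8,9,10} 48  {2,4,5,6,7,8,9,10} 18  {3,4,5,6,7,8,9,10} 12
  9 to go: {0,1,3,5,6,7,8,9,10} 19  {0,3,4,5,6,7,8,9,10} 15  {1,2,4,5,6,7,8,9,10} 114  {1,3,4,5,6,7,8,9,10} 76  {2,3,4,5,6,7,8,9,10} 30
  if 0:c drops first: 220 orders
  if 1:a drops first: 45 orders
  if 2:y drops first: 110 orders
heap linearizations: 375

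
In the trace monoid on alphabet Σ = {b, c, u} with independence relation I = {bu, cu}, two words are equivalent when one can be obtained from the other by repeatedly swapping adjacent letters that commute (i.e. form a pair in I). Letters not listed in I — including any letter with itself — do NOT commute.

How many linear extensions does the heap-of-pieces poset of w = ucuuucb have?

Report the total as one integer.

35

drop 0:u onto floor
drop 1:c onto floor
drop 2:u onto {0:u}
drop 3:u onto {2:u}
drop 4:u onto {3:u}
drop 5:c onto {1:c}
drop 6:b onto {5:c}
ground layer = {0:u, 1:c}
drop-orders for the pieces not yet dropped (sum over which currently-grounded one goes next):
  1 to go: {4} 1  {6} 1
  2 to go: {3,4} 1  {4,6} 2  {5,6} 1
  3 to go: {1,5,6} 1  {2,3,4} 1  {3,4,6} 3  {4,5,6} 3
  4 to go: {0,2,3,4} 1  {1,4,5,6} 4  {2,3,4,6} 4  {3,4,5,6} 6
  5 to go: {0,2,3,4,6} 5  {1,3,4,5,6} 10  {2,3,4,5,6} 10
  if 0:u drops first: 20 orders
  if 1:c drops first: 15 orders
heap linearizations: 35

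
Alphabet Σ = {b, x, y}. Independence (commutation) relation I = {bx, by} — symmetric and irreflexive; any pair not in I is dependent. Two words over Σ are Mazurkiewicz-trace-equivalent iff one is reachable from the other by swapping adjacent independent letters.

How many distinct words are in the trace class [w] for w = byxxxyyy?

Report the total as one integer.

8

piece 0:b — minimal
piece 1:y — minimal
piece 2:x rests on {1:y}
piece 3:x rests on {2:x}
piece 4:x rests on {3:x}
piece 5:y rests on {4:x}
piece 6:y rests on {5:y}
piece 7:y rests on {6:y}
minimal pieces: {0:b, 1:y}
ways to finish when only these pieces remain (= sum over removing one remaining piece with nothing left below it):
  1 left: {0}→1  {7}→1
  2 left: {0,7}→2  {6,7}→1
  3 left: {0,6,7}→3  {5,6,7}→1
  4 left: {0,5,6,7}→4  {4,5,6,7}→1
  5 left: {0,4,5,6,7}→5  {3,4,5,6,7}→1
  6 left: {0,3,4,5,6,7}→6  {2,3,4,5,6,7}→1
  placing 0:b first → 1 extensions
  placing 1:y first → 7 extensions
total linear extensions = 8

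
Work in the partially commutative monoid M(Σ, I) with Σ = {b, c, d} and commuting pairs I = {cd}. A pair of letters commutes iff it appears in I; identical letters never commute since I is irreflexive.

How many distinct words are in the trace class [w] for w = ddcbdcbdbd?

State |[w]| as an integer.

6

drop 0:d onto floor
drop 1:d onto {0:d}
drop 2:c onto floor
drop 3:b onto {1:d, 2:c}
drop 4:d onto {3:b}
drop 5:c onto {3:b}
drop 6:b onto {4:d, 5:c}
drop 7:d onto {6:b}
drop 8:b onto {7:d}
drop 9:d onto {8:b}
ground layer = {0:d, 2:c}
drop-orders for the pieces not yet dropped (sum over which currently-grounded one goes next):
  1 to go: {9} 1
  2 to go: {8,9} 1
  3 to go: {7,8,9} 1
  4 to go: {6,7,8,9} 1
  5 to go: {4,6,7,8,9} 1  {5,6,7,8,9} 1
  6 to go: {4,5,6,7,8,9} 2
  7 to go: {3,4,5,6,7,8,9} 2
  8 to go: {1,3,4,5,6,7,8,9} 2  {2,3,4,5,6,7,8,9} 2
  if 0:d drops first: 4 orders
  if 2:c drops first: 2 orders
heap linearizations: 6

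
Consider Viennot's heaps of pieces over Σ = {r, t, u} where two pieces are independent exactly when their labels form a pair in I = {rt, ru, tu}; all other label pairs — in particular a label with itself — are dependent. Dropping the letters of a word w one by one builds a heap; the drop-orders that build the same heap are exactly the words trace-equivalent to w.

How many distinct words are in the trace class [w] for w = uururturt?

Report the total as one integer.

1260

drop 0:u onto floor
drop 1:u onto {0:u}
drop 2:r onto floor
drop 3:u onto {1:u}
drop 4:r onto {2:r}
drop 5:t onto floor
drop 6:u onto {3:u}
drop 7:r onto {4:r}
drop 8:t onto {5:t}
ground layer = {0:u, 2:r, 5:t}
drop-orders for the pieces not yet dropped (sum over which currently-grounded one goes next):
  1 to go: {6} 1  {7} 1  {8} 1
  2 to go: {3,6} 1  {4,7} 1  {5,8} 1  {6,7} 2  {6,8} 2  {7,8} 2
  3 to go: {1,3,6} 1  {2,4,7} 1  {3,6,7} 3  {3,6,8} 3  {4,6,7} 3  {4,7,8} 3  {5,6,8} 3  {5,7,8} 3  {6,7,8} 6
  4 to go: {0,1,3,6} 1  {1,3,6,7} 4  {1,3,6,8} 4  {2,4,6,7} 4  {2,4,7,8} 4  {3,4,6,7} 6  {3,5,6,8} 6  {3,6,7,8} 12  {4,5,7,8} 6  {4,6,7,8} 12  {5,6,7,8} 12
  5 to go: {0,1,3,6,7} 5  {0,1,3,6,8} 5  {1,3,4,6,7} 10  {1,3,5,6,8} 10  {1,3,6,7,8} 20  {2,3,4,6,7} 10  {2,4,5,7,8} 10  {2,4,6,7,8} 20  {3,4,6,7,8} 30  {3,5,6,7,8} 30  {4,5,6,7,8} 30
  6 to go: {0,1,3,4,6,7} 15  {0,1,3,5,6,8} 15  {0,1,3,6,7,8} 30  {1,2,3,4,6,7} 20  {1,3,4,6,7,8} 60  {1,3,5,6,7,8} 60  {2,3,4,6,7,8} 60  {2,4,5,6,7,8} 60  {3,4,5,6,7,8} 90
  7 to go: {0,1,2,3,4,6,7} 35  {0,1,3,4,6,7,8} 105  {0,1,3,5,6,7,8} 105  {1,2,3,4,6,7,8} 140  {1,3,4,5,6,7,8} 210  {2,3,4,5,6,7,8} 210
  if 0:u drops first: 560 orders
  if 2:r drops first: 420 orders
  if 5:t drops first: 280 orders
heap linearizations: 1260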